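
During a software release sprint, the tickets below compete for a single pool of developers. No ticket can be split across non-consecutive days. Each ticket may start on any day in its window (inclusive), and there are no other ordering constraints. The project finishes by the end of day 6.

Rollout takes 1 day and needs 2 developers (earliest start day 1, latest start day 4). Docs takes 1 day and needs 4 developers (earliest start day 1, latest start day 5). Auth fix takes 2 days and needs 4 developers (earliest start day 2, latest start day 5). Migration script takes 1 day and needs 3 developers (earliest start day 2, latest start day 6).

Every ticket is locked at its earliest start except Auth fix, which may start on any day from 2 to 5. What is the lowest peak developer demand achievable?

6

Auth fix@2: d1:6  d2:7  d3:4  d4:0  d5:0  d6:0 → peak 7
Auth fix@3: d1:6  d2:3  d3:4  d4:4  d5:0  d6:0 → peak 6
Auth fix@4: d1:6  d2:3  d3:0  d4:4  d5:4  d6:0 → peak 6
Auth fix@5: d1:6  d2:3  d3:0  d4:0  d5:4  d6:4 → peak 6
Best is Auth fix@3, peak 6.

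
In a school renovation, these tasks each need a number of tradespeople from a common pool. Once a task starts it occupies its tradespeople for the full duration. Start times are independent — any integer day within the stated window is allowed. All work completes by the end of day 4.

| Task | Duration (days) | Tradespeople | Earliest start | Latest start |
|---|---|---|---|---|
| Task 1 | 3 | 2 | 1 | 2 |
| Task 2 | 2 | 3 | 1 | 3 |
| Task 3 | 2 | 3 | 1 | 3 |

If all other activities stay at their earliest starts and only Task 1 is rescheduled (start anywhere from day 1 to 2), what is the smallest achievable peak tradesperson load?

Task 1@1: d1:8  d2:8  d3:2  d4:0 → peak 8
Task 1@2: d1:6  d2:8  d3:2  d4:2 → peak 8
Best is Task 1@1, peak 8.

8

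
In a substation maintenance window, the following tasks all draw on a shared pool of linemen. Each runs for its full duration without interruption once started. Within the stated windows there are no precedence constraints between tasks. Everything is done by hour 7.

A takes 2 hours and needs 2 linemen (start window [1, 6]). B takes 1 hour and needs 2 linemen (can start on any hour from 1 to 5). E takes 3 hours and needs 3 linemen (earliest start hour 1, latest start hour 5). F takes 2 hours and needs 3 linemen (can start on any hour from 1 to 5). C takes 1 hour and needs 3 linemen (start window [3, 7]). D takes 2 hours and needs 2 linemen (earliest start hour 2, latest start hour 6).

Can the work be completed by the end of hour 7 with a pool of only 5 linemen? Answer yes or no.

Schedule A@1, B@1, E@2, F@5, C@7, D@3: h1:4  h2:5  h3:5  h4:5  h5:3  h6:3  h7:3 — peak 5 ≤ 5.

yes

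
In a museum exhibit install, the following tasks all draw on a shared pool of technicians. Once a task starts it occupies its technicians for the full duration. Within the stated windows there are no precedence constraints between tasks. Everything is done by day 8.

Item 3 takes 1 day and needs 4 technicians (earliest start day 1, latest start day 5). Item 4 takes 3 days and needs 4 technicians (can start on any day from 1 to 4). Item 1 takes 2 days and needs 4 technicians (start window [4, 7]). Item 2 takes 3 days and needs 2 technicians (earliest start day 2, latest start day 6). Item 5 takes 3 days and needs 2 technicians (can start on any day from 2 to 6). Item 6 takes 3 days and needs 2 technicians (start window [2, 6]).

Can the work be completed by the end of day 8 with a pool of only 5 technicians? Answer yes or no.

no

Total technician-days = 42; over 8 days the average is 42/8 > 5, so some day must exceed 5.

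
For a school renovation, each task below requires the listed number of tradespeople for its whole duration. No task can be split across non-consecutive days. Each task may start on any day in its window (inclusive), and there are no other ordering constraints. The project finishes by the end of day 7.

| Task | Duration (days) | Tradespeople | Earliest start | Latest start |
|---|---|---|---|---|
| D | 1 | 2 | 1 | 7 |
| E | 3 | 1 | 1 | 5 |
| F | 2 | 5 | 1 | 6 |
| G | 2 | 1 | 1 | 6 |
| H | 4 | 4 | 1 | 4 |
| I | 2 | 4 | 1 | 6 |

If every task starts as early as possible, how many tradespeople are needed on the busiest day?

17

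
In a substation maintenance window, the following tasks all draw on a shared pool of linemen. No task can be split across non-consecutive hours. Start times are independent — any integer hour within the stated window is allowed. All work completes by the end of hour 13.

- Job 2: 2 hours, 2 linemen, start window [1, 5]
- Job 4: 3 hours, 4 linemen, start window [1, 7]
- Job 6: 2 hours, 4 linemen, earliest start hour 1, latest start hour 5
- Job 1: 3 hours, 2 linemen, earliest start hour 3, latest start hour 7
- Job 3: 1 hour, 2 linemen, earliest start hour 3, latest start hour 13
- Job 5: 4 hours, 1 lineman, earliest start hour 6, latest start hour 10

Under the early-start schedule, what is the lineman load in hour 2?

At early start, hour 2 has: Job 2, Job 4, Job 6.
Demand: 2 + 4 + 4 = 10.

10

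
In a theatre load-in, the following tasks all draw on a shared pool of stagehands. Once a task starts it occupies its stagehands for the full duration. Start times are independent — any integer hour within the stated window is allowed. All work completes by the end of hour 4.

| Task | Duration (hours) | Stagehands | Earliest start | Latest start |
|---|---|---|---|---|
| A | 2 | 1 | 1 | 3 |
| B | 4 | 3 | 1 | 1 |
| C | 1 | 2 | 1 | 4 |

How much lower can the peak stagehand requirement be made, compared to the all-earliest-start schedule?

1

Early-start peak: h1:6  h2:4  h3:3  h4:3 ⇒ 6.
Leveled (A@1, B@1, C@3): h1:4  h2:4  h3:5  h4:3 ⇒ 5.
Reduction 6 − 5 = 1.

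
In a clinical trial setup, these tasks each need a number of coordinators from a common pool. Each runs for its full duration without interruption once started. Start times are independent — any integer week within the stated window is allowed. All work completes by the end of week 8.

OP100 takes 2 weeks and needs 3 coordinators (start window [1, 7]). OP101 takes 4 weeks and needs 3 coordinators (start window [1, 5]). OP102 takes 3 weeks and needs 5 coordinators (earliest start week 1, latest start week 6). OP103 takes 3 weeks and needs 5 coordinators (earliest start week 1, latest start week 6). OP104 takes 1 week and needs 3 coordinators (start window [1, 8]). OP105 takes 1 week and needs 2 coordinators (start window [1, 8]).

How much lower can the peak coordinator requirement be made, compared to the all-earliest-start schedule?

13

Early-start peak: w1:21  w2:16  w3:13  w4:3  w5:0  w6:0  w7:0  w8:0 ⇒ 21.
Leveled (OP100@1, OP101@1, OP102@3, OP103@6, OP104@5, OP105@1): w1:8  w2:6  w3:8  w4:8  w5:8  w6:5  w7:5  w8:5 ⇒ 8.
Reduction 21 − 8 = 13.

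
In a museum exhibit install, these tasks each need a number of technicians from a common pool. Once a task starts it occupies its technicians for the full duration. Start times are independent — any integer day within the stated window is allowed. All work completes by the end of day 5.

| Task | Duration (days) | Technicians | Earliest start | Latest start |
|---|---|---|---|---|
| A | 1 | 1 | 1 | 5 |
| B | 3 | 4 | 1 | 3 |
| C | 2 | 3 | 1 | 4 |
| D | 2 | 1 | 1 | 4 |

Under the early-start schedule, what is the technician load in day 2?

8

At early start, day 2 has: B, C, D.
Demand: 4 + 3 + 1 = 8.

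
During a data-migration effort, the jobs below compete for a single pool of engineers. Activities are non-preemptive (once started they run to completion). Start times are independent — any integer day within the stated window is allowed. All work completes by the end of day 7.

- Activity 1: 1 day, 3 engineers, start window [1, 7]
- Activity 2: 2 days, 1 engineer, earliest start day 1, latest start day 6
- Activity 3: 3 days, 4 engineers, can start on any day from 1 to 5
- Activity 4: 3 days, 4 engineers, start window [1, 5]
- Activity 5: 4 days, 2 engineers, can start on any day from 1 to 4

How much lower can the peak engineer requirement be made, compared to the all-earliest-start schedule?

Early-start peak: d1:14  d2:11  d3:10  d4:2  d5:0  d6:0  d7:0 ⇒ 14.
Leveled (Activity 1@1, Activity 2@1, Activity 3@2, Activity 4@5, Activity 5@3): d1:4  d2:5  d3:6  d4:6  d5:6  d6:6  d7:4 ⇒ 6.
Reduction 14 − 6 = 8.

8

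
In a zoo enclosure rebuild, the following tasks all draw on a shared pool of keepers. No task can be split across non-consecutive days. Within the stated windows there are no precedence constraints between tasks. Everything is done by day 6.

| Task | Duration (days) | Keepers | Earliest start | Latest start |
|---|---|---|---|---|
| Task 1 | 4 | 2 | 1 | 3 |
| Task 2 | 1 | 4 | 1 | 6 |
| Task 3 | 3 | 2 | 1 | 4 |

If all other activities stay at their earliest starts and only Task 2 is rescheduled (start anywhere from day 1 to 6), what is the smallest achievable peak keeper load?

4

Task 2@1: d1:8  d2:4  d3:4  d4:2  d5:0  d6:0 → peak 8
Task 2@2: d1:4  d2:8  d3:4  d4:2  d5:0  d6:0 → peak 8
Task 2@3: d1:4  d2:4  d3:8  d4:2  d5:0  d6:0 → peak 8
Task 2@4: d1:4  d2:4  d3:4  d4:6  d5:0  d6:0 → peak 6
Task 2@5: d1:4  d2:4  d3:4  d4:2  d5:4  d6:0 → peak 4
Task 2@6: d1:4  d2:4  d3:4  d4:2  d5:0  d6:4 → peak 4
Best is Task 2@5, peak 4.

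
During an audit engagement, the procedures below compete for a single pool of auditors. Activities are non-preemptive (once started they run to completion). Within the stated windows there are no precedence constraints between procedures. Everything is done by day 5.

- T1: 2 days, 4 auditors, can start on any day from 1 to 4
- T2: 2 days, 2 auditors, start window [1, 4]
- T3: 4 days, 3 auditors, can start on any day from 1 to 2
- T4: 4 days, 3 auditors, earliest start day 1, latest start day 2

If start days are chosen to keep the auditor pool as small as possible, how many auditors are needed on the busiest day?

10

Early-start (T1@1, T2@1, T3@1, T4@1) gives peak 12: d1:12  d2:12  d3:6  d4:6  d5:0.
Shift T2→3.
Schedule T1@1, T2@3, T3@1, T4@1: d1:10  d2:10  d3:8  d4:8  d5:0 — peak 10.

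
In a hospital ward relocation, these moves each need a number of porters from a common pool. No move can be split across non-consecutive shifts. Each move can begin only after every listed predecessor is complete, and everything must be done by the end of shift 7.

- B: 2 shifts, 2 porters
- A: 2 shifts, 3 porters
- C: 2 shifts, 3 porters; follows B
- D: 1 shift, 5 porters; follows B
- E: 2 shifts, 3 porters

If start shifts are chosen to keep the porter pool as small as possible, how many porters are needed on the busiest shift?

5

Early-start (B@1, A@1, C@3, D@3, E@1) gives peak 8: s1:8  s2:8  s3:8  s4:3  s5:0  s6:0  s7:0.
Shift D→5, E→6.
Schedule B@1, A@1, C@3, D@5, E@6: s1:5  s2:5  s3:3  s4:3  s5:5  s6:3  s7:3 — peak 5.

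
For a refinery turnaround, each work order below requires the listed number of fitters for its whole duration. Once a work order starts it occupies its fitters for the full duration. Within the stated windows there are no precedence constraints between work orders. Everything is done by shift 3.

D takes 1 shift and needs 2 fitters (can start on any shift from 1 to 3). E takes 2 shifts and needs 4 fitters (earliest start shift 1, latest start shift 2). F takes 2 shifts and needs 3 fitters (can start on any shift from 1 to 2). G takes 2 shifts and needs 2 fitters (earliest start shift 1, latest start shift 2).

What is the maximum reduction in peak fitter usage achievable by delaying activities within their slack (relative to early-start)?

Early-start peak: s1:11  s2:9  s3:0 ⇒ 11.
Leveled (D@1, E@1, F@1, G@2): s1:9  s2:9  s3:2 ⇒ 9.
Reduction 11 − 9 = 2.

2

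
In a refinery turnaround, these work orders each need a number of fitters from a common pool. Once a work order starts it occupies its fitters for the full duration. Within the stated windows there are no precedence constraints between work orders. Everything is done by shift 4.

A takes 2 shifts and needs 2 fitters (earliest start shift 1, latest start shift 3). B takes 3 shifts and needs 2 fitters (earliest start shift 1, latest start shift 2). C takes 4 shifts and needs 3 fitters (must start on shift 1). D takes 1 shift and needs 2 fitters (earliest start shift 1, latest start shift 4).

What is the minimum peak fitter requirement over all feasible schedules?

Early-start (A@1, B@1, C@1, D@1) gives peak 9: s1:9  s2:7  s3:5  s4:3.
Shift D→3.
Schedule A@1, B@1, C@1, D@3: s1:7  s2:7  s3:7  s4:3 — peak 7.
No arrangement of the 24 feasible schedules does better.

7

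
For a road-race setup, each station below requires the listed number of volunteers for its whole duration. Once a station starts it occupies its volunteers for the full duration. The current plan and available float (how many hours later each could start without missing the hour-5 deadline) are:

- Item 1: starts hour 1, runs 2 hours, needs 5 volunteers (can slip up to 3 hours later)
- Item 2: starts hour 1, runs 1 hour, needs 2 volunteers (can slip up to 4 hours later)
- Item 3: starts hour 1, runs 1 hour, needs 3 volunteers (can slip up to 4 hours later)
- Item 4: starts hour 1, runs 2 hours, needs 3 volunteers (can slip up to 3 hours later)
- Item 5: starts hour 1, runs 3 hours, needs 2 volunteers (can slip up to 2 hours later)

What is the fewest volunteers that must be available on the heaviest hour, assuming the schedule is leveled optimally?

Early-start (Item 1@1, Item 2@1, Item 3@1, Item 4@1, Item 5@1) gives peak 15: h1:15  h2:10  h3:2  h4:0  h5:0.
Shift Item 3→3, Item 4→4, Item 5→2.
Schedule Item 1@1, Item 2@1, Item 3@3, Item 4@4, Item 5@2: h1:7  h2:7  h3:5  h4:5  h5:3 — peak 7.

7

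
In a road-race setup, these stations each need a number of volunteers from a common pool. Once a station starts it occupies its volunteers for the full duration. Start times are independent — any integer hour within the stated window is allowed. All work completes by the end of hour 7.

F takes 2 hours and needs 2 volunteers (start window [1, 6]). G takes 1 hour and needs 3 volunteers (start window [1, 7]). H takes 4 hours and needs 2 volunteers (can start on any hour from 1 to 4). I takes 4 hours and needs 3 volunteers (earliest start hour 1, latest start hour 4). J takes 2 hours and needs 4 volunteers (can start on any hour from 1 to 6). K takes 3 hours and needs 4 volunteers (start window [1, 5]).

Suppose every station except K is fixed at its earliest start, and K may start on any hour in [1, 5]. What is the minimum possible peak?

K@1: h1:18  h2:15  h3:9  h4:5  h5:0  h6:0  h7:0 → peak 18
K@2: h1:14  h2:15  h3:9  h4:9  h5:0  h6:0  h7:0 → peak 15
K@3: h1:14  h2:11  h3:9  h4:9  h5:4  h6:0  h7:0 → peak 14
K@4: h1:14  h2:11  h3:5  h4:9  h5:4  h6:4  h7:0 → peak 14
K@5: h1:14  h2:11  h3:5  h4:5  h5:4  h6:4  h7:4 → peak 14
Best is K@3, peak 14.

14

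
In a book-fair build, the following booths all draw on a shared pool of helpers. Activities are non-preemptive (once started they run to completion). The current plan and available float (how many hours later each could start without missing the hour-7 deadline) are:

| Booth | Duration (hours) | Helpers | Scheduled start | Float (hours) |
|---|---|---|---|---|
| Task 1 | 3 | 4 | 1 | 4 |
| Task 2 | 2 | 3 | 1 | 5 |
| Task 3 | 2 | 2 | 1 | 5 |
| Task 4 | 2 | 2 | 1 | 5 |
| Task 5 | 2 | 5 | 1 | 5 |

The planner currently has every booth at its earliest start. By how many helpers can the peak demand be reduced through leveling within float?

10

Early-start peak: h1:16  h2:16  h3:4  h4:0  h5:0  h6:0  h7:0 ⇒ 16.
Leveled (Task 1@1, Task 2@4, Task 3@1, Task 4@3, Task 5@6): h1:6  h2:6  h3:6  h4:5  h5:3  h6:5  h7:5 ⇒ 6.
Reduction 16 − 6 = 10.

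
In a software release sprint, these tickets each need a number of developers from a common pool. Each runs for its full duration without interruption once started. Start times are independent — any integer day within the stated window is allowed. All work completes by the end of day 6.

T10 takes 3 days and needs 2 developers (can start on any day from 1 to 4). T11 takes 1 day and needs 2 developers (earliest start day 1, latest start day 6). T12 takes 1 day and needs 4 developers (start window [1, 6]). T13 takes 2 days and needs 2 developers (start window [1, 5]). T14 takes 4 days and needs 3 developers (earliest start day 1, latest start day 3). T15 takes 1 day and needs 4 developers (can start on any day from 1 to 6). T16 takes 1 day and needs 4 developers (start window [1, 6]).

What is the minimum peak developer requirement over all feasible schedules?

Early-start (T10@1, T11@1, T12@1, T13@1, T14@1, T15@1, T16@1) gives peak 21: d1:21  d2:7  d3:5  d4:3  d5:0  d6:0.
Shift T12→2, T13→3, T14→3, T15→5, T16→6.
Schedule T10@1, T11@1, T12@2, T13@3, T14@3, T15@5, T16@6: d1:4  d2:6  d3:7  d4:5  d5:7  d6:7 — peak 7.

7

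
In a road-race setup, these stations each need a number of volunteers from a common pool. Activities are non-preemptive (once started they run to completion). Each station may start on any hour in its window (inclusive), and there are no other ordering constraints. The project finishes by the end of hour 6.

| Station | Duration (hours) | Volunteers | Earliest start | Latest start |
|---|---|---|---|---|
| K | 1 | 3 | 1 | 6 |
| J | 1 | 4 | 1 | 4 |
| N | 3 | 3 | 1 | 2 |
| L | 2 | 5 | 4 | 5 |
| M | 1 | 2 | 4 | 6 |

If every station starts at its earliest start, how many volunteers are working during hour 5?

At early start, hour 5 has: L.
Demand: 5 = 5.

5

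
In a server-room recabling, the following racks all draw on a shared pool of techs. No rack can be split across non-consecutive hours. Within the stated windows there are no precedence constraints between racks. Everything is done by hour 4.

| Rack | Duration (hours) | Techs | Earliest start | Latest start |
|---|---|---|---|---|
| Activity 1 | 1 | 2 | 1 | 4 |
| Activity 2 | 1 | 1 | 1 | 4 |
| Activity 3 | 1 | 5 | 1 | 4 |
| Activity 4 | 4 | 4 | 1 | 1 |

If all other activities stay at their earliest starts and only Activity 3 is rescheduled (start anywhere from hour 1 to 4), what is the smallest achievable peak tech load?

9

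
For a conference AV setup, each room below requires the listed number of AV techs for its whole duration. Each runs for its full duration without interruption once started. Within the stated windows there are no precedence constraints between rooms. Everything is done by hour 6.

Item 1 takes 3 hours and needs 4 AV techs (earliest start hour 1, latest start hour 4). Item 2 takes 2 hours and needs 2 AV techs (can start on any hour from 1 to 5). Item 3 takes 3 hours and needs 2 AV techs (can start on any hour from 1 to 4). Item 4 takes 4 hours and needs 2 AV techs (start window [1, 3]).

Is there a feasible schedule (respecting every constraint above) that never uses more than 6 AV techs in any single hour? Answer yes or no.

Schedule Item 1@1, Item 2@1, Item 3@4, Item 4@3: h1:6  h2:6  h3:6  h4:4  h5:4  h6:4 — peak 6 ≤ 6.

yes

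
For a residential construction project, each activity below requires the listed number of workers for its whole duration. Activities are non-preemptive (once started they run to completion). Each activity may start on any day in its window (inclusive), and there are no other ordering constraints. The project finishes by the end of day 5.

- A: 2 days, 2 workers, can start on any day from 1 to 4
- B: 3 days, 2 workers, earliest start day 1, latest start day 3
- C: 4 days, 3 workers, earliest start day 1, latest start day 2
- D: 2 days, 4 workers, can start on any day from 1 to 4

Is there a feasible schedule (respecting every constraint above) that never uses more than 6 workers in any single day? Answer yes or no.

The minimum achievable peak is 7; 6 < 7, so no feasible schedule stays within the cap.

no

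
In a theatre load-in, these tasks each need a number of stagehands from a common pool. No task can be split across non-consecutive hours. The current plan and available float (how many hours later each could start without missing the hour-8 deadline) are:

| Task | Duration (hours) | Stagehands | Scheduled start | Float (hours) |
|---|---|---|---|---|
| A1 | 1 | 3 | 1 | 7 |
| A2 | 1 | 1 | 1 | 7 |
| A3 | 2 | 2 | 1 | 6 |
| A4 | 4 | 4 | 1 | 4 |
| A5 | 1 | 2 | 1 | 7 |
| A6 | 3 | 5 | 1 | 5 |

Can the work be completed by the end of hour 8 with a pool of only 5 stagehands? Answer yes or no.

Total stagehand-hours = 41; over 8 hours the average is 41/8 > 5, so some hour must exceed 5.

no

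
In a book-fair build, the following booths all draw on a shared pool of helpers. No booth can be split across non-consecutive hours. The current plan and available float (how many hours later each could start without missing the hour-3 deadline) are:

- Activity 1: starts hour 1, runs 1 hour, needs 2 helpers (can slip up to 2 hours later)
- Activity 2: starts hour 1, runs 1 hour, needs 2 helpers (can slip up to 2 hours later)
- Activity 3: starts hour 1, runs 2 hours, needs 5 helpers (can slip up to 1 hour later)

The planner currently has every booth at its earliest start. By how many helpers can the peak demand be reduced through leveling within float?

Early-start peak: h1:9  h2:5  h3:0 ⇒ 9.
Leveled (Activity 1@1, Activity 2@1, Activity 3@2): h1:4  h2:5  h3:5 ⇒ 5.
Reduction 9 − 5 = 4.

4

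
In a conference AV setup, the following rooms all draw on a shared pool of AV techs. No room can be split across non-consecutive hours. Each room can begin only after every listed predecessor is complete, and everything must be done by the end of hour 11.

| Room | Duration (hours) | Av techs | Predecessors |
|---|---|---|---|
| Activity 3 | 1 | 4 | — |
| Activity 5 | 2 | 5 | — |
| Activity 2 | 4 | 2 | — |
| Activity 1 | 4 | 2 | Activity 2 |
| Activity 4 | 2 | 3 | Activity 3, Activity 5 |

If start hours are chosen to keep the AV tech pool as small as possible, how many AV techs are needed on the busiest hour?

Early-start (Activity 3@1, Activity 5@1, Activity 2@1, Activity 1@5, Activity 4@3) gives peak 11: h1:11  h2:7  h3:5  h4:5  h5:2  h6:2  h7:2  h8:2  h9:0  h10:0  h11:0.
Shift Activity 5→2, Activity 2→4, Activity 1→8, Activity 4→4.
Schedule Activity 3@1, Activity 5@2, Activity 2@4, Activity 1@8, Activity 4@4: h1:4  h2:5  h3:5  h4:5  h5:5  h6:2  h7:2  h8:2  h9:2  h10:2  h11:2 — peak 5.

5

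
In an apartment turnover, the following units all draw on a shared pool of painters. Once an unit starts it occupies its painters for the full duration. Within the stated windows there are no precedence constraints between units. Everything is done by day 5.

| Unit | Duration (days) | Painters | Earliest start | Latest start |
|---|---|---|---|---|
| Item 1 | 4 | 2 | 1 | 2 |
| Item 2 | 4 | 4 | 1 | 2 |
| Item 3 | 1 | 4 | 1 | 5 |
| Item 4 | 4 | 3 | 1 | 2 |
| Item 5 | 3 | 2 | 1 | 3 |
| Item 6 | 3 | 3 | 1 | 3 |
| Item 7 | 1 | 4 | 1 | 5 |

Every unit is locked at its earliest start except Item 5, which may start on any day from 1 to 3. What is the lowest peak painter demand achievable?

Item 5@1: d1:22  d2:14  d3:14  d4:9  d5:0 → peak 22
Item 5@2: d1:20  d2:14  d3:14  d4:11  d5:0 → peak 20
Item 5@3: d1:20  d2:12  d3:14  d4:11  d5:2 → peak 20
Best is Item 5@2, peak 20.

20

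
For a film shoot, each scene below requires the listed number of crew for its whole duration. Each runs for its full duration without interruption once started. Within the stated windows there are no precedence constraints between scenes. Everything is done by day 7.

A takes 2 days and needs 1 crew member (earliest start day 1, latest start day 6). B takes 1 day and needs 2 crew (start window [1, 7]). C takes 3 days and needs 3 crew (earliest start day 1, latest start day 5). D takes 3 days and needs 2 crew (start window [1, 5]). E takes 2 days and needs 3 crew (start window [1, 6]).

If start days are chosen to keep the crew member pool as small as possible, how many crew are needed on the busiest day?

5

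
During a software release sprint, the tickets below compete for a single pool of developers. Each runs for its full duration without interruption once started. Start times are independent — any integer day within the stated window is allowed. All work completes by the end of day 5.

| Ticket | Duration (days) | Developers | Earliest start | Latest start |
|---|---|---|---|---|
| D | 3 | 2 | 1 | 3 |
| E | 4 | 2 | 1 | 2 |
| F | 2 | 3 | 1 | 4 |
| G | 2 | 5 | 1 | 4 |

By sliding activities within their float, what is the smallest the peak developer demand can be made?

Early-start (D@1, E@1, F@1, G@1) gives peak 12: d1:12  d2:12  d3:4  d4:2  d5:0.
Shift G→4.
Schedule D@1, E@1, F@1, G@4: d1:7  d2:7  d3:4  d4:7  d5:5 — peak 7.

7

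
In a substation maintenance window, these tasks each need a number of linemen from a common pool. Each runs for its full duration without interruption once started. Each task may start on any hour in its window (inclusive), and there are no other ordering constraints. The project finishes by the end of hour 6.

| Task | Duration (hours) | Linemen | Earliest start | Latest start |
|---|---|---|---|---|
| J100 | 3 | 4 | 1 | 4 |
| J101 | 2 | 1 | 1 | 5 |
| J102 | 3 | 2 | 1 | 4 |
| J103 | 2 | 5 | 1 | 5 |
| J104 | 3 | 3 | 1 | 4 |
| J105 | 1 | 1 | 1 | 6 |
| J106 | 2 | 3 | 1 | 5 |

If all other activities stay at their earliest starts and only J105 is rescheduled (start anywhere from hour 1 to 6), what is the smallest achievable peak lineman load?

J105@1: h1:19  h2:18  h3:9  h4:0  h5:0  h6:0 → peak 19
J105@2: h1:18  h2:19  h3:9  h4:0  h5:0  h6:0 → peak 19
J105@3: h1:18  h2:18  h3:10  h4:0  h5:0  h6:0 → peak 18
J105@4: h1:18  h2:18  h3:9  h4:1  h5:0  h6:0 → peak 18
J105@5: h1:18  h2:18  h3:9  h4:0  h5:1  h6:0 → peak 18
J105@6: h1:18  h2:18  h3:9  h4:0  h5:0  h6:1 → peak 18
Best is J105@3, peak 18.

18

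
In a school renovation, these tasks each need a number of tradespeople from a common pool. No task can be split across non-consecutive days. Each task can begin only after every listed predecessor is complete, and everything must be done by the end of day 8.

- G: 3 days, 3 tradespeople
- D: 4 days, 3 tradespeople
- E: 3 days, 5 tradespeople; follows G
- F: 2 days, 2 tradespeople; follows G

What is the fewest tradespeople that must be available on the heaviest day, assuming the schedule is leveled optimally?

Early-start (G@1, D@1, E@4, F@4) gives peak 10: d1:6  d2:6  d3:6  d4:10  d5:7  d6:5  d7:0  d8:0.
Shift E→6.
Schedule G@1, D@1, E@6, F@4: d1:6  d2:6  d3:6  d4:5  d5:2  d6:5  d7:5  d8:5 — peak 6.

6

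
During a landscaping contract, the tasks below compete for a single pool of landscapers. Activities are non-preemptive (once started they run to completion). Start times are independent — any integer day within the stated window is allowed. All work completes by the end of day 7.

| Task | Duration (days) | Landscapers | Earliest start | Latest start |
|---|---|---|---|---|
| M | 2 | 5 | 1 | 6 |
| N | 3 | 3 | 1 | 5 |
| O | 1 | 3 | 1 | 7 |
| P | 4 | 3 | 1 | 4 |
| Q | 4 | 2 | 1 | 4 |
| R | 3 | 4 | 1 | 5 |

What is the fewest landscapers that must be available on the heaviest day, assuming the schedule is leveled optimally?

9

Early-start (M@1, N@1, O@1, P@1, Q@1, R@1) gives peak 20: d1:20  d2:17  d3:12  d4:5  d5:0  d6:0  d7:0.
Shift O→3, P→3, Q→4, R→4.
Schedule M@1, N@1, O@3, P@3, Q@4, R@4: d1:8  d2:8  d3:9  d4:9  d5:9  d6:9  d7:2 — peak 9.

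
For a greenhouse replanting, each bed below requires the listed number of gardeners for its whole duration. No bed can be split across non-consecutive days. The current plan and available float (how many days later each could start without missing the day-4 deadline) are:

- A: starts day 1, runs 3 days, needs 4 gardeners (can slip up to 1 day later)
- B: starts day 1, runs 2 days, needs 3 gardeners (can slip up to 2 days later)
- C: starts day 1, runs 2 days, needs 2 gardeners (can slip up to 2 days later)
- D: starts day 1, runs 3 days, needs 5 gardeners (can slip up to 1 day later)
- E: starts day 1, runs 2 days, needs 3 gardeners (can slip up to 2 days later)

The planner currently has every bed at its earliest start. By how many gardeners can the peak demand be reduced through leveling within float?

Early-start peak: d1:17  d2:17  d3:9  d4:0 ⇒ 17.
Leveled (A@1, B@1, C@1, D@1, E@3): d1:14  d2:14  d3:12  d4:3 ⇒ 14.
Reduction 17 − 14 = 3.

3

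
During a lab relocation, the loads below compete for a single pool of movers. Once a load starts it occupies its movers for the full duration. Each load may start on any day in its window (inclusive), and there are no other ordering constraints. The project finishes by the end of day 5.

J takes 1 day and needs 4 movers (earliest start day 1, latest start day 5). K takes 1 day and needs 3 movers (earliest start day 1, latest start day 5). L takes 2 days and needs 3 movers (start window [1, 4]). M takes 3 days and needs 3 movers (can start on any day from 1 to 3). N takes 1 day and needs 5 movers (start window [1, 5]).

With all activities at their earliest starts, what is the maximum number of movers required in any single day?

18

Early-start schedule: J@1, K@1, L@1, M@1, N@1.
Load per day: day 1: 18, day 2: 6, day 3: 3, day 4: 0, day 5: 0.
Peak is 18.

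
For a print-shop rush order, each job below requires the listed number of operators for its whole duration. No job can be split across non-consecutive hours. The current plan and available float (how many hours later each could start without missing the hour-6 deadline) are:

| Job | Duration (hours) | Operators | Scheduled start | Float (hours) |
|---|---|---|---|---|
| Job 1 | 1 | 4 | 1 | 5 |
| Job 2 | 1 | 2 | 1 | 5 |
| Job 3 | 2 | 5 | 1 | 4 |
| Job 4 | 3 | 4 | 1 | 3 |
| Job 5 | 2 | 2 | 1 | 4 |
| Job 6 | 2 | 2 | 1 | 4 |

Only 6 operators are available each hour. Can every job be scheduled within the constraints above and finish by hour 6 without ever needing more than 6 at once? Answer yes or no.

no

The minimum achievable peak is 7; 6 < 7, so no feasible schedule stays within the cap.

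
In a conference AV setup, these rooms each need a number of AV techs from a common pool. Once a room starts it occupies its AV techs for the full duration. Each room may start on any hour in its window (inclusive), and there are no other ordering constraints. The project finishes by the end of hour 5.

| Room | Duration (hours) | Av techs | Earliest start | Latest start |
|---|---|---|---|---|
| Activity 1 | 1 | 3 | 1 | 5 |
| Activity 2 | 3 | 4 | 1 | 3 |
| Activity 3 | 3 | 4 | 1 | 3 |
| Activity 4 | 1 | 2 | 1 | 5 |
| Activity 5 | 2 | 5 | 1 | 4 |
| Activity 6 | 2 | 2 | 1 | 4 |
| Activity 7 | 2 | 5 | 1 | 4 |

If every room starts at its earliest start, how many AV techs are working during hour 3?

8

At early start, hour 3 has: Activity 2, Activity 3.
Demand: 4 + 4 = 8.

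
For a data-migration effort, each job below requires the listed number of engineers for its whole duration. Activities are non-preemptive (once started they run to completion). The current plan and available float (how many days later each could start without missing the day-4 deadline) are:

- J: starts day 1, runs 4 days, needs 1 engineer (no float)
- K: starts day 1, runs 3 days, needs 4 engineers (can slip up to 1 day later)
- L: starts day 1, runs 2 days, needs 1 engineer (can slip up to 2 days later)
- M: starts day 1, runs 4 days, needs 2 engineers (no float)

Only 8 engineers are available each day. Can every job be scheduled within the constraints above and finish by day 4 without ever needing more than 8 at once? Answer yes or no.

yes

Schedule J@1, K@1, L@1, M@1: d1:8  d2:8  d3:7  d4:3 — peak 8 ≤ 8.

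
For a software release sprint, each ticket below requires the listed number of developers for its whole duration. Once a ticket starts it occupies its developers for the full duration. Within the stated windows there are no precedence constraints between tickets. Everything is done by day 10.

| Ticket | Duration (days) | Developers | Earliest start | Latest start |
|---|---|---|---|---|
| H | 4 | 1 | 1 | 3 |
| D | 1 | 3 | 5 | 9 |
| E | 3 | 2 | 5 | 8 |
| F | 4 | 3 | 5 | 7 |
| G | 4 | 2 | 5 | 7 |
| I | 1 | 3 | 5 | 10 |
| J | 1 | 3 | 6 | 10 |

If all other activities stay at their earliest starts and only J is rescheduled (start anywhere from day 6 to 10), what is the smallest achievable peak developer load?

J@6: d1:1  d2:1  d3:1  d4:1  d5:13  d6:10  d7:7  d8:5  d9:0  d10:0 → peak 13
J@7: d1:1  d2:1  d3:1  d4:1  d5:13  d6:7  d7:10  d8:5  d9:0  d10:0 → peak 13
J@8: d1:1  d2:1  d3:1  d4:1  d5:13  d6:7  d7:7  d8:8  d9:0  d10:0 → peak 13
J@9: d1:1  d2:1  d3:1  d4:1  d5:13  d6:7  d7:7  d8:5  d9:3  d10:0 → peak 13
J@10: d1:1  d2:1  d3:1  d4:1  d5:13  d6:7  d7:7  d8:5  d9:0  d10:3 → peak 13
Best is J@6, peak 13.

13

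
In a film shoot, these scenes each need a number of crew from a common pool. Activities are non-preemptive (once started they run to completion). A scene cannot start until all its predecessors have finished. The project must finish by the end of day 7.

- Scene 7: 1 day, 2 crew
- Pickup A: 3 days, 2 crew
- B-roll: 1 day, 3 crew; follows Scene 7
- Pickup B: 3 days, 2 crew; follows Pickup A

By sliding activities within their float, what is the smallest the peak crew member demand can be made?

4

Early-start (Scene 7@1, Pickup A@1, B-roll@2, Pickup B@4) gives peak 5: d1:4  d2:5  d3:2  d4:2  d5:2  d6:2  d7:0.
Shift B-roll→4, Pickup B→5.
Schedule Scene 7@1, Pickup A@1, B-roll@4, Pickup B@5: d1:4  d2:2  d3:2  d4:3  d5:2  d6:2  d7:2 — peak 4.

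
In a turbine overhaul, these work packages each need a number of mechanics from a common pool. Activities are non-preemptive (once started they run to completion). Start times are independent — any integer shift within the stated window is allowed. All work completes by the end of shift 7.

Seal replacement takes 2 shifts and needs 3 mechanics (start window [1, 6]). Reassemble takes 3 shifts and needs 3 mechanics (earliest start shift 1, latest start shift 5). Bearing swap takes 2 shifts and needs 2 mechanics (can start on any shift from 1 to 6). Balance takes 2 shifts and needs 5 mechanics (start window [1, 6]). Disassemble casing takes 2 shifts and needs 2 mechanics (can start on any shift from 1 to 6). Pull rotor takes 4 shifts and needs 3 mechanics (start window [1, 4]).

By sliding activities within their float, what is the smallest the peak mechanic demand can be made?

8

Early-start (Seal replacement@1, Reassemble@1, Bearing swap@1, Balance@1, Disassemble casing@1, Pull rotor@1) gives peak 18: s1:18  s2:18  s3:6  s4:3  s5:0  s6:0  s7:0.
Shift Balance→3, Disassemble casing→5, Pull rotor→4.
Schedule Seal replacement@1, Reassemble@1, Bearing swap@1, Balance@3, Disassemble casing@5, Pull rotor@4: s1:8  s2:8  s3:8  s4:8  s5:5  s6:5  s7:3 — peak 8.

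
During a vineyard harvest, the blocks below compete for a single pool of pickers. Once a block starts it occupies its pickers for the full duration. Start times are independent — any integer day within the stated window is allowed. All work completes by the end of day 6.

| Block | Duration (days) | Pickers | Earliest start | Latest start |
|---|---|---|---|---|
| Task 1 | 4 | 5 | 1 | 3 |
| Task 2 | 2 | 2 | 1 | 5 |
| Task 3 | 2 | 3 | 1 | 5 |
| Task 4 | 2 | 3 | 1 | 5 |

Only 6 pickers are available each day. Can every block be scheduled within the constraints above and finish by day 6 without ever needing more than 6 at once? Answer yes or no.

The minimum achievable peak is 7; 6 < 7, so no feasible schedule stays within the cap.

no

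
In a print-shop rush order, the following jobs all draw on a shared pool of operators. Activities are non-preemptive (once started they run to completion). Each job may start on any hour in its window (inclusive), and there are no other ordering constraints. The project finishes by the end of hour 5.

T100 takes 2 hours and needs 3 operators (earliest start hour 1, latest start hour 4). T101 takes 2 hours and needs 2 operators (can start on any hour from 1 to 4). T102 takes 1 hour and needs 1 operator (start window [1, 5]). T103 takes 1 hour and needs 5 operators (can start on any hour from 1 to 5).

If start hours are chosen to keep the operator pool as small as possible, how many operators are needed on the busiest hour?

5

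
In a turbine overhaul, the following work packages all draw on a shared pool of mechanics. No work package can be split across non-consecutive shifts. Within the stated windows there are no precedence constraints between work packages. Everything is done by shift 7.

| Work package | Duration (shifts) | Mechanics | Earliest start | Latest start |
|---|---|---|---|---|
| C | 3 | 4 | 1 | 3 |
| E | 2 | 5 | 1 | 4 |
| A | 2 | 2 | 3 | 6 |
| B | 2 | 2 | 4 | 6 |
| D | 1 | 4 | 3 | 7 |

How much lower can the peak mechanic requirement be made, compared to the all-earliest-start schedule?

Early-start peak: s1:9  s2:9  s3:10  s4:4  s5:2  s6:0  s7:0 ⇒ 10.
Leveled (C@3, E@1, A@3, B@5, D@6): s1:5  s2:5  s3:6  s4:6  s5:6  s6:6  s7:0 ⇒ 6.
Reduction 10 − 6 = 4.

4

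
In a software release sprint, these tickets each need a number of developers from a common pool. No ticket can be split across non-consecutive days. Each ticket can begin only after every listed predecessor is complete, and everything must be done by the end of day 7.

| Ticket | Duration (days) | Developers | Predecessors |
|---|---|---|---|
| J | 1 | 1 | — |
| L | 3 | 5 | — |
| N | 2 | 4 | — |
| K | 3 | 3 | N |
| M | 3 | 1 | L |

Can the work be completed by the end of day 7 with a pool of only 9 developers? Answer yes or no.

Schedule J@1, L@1, N@2, K@4, M@4: d1:6  d2:9  d3:9  d4:4  d5:4  d6:4  d7:0 — peak 9 ≤ 9.

yes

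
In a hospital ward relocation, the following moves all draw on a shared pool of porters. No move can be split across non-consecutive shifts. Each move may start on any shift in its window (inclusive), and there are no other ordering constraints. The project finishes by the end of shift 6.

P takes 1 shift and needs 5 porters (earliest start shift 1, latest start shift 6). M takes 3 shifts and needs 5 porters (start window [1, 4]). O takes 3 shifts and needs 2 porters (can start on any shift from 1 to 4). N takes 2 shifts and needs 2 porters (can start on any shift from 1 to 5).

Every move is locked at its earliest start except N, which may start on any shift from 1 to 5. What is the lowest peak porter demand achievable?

12

N@1: s1:14  s2:9  s3:7  s4:0  s5:0  s6:0 → peak 14
N@2: s1:12  s2:9  s3:9  s4:0  s5:0  s6:0 → peak 12
N@3: s1:12  s2:7  s3:9  s4:2  s5:0  s6:0 → peak 12
N@4: s1:12  s2:7  s3:7  s4:2  s5:2  s6:0 → peak 12
N@5: s1:12  s2:7  s3:7  s4:0  s5:2  s6:2 → peak 12
Best is N@2, peak 12.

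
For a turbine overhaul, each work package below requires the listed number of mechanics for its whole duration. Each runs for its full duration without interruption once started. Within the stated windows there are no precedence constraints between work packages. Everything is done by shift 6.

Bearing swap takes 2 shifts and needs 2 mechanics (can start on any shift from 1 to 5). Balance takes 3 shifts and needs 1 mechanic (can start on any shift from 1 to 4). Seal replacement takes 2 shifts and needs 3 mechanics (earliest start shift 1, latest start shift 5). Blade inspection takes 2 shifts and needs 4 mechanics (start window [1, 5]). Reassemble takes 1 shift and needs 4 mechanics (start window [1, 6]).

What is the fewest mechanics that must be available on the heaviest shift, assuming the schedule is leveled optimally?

Early-start (Bearing swap@1, Balance@1, Seal replacement@1, Blade inspection@1, Reassemble@1) gives peak 14: s1:14  s2:10  s3:1  s4:0  s5:0  s6:0.
Shift Balance→3, Blade inspection→3, Reassemble→5.
Schedule Bearing swap@1, Balance@3, Seal replacement@1, Blade inspection@3, Reassemble@5: s1:5  s2:5  s3:5  s4:5  s5:5  s6:0 — peak 5.
Total mechanic-shifts = 25 over 6 shifts ⇒ peak ≥ ⌈25/6⌉ = 5, so 5 is optimal.

5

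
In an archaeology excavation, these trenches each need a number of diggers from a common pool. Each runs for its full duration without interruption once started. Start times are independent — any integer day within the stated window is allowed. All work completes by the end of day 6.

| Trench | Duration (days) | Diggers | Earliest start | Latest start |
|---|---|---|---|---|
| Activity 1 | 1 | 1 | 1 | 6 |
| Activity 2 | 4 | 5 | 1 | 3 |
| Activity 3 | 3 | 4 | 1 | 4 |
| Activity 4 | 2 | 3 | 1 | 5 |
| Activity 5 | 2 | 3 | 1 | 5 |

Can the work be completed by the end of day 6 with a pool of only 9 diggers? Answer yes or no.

yes

Schedule Activity 1@1, Activity 2@1, Activity 3@2, Activity 4@5, Activity 5@5: d1:6  d2:9  d3:9  d4:9  d5:6  d6:6 — peak 9 ≤ 9.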